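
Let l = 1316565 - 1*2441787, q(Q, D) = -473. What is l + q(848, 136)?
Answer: -1125695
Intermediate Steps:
l = -1125222 (l = 1316565 - 2441787 = -1125222)
l + q(848, 136) = -1125222 - 473 = -1125695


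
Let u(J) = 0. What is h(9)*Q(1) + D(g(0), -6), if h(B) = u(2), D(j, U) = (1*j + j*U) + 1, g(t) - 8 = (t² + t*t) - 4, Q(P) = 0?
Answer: -19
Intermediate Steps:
g(t) = 4 + 2*t² (g(t) = 8 + ((t² + t*t) - 4) = 8 + ((t² + t²) - 4) = 8 + (2*t² - 4) = 8 + (-4 + 2*t²) = 4 + 2*t²)
D(j, U) = 1 + j + U*j (D(j, U) = (j + U*j) + 1 = 1 + j + U*j)
h(B) = 0
h(9)*Q(1) + D(g(0), -6) = 0*0 + (1 + (4 + 2*0²) - 6*(4 + 2*0²)) = 0 + (1 + (4 + 2*0) - 6*(4 + 2*0)) = 0 + (1 + (4 + 0) - 6*(4 + 0)) = 0 + (1 + 4 - 6*4) = 0 + (1 + 4 - 24) = 0 - 19 = -19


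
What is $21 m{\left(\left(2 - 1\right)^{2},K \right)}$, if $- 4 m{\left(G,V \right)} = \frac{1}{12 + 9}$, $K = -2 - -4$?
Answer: $- \frac{1}{4} \approx -0.25$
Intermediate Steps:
$K = 2$ ($K = -2 + 4 = 2$)
$m{\left(G,V \right)} = - \frac{1}{84}$ ($m{\left(G,V \right)} = - \frac{1}{4 \left(12 + 9\right)} = - \frac{1}{4 \cdot 21} = \left(- \frac{1}{4}\right) \frac{1}{21} = - \frac{1}{84}$)
$21 m{\left(\left(2 - 1\right)^{2},K \right)} = 21 \left(- \frac{1}{84}\right) = - \frac{1}{4}$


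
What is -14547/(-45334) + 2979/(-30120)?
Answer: 50517609/227576680 ≈ 0.22198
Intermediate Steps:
-14547/(-45334) + 2979/(-30120) = -14547*(-1/45334) + 2979*(-1/30120) = 14547/45334 - 993/10040 = 50517609/227576680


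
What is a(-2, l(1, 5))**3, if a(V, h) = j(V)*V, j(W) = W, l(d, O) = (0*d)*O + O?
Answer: 64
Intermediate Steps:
l(d, O) = O (l(d, O) = 0*O + O = 0 + O = O)
a(V, h) = V**2 (a(V, h) = V*V = V**2)
a(-2, l(1, 5))**3 = ((-2)**2)**3 = 4**3 = 64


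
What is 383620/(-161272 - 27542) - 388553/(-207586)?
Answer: -3134947589/19597571502 ≈ -0.15997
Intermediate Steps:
383620/(-161272 - 27542) - 388553/(-207586) = 383620/(-188814) - 388553*(-1/207586) = 383620*(-1/188814) + 388553/207586 = -191810/94407 + 388553/207586 = -3134947589/19597571502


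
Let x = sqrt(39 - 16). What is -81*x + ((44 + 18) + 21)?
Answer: 83 - 81*sqrt(23) ≈ -305.46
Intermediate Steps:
x = sqrt(23) ≈ 4.7958
-81*x + ((44 + 18) + 21) = -81*sqrt(23) + ((44 + 18) + 21) = -81*sqrt(23) + (62 + 21) = -81*sqrt(23) + 83 = 83 - 81*sqrt(23)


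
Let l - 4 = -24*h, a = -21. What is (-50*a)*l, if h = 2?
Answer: -46200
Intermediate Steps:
l = -44 (l = 4 - 24*2 = 4 - 48 = -44)
(-50*a)*l = -50*(-21)*(-44) = 1050*(-44) = -46200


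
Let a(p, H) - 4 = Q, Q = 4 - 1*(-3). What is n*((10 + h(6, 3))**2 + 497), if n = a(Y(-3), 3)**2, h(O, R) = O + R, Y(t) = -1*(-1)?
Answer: 103818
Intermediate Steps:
Q = 7 (Q = 4 + 3 = 7)
Y(t) = 1
a(p, H) = 11 (a(p, H) = 4 + 7 = 11)
n = 121 (n = 11**2 = 121)
n*((10 + h(6, 3))**2 + 497) = 121*((10 + (6 + 3))**2 + 497) = 121*((10 + 9)**2 + 497) = 121*(19**2 + 497) = 121*(361 + 497) = 121*858 = 103818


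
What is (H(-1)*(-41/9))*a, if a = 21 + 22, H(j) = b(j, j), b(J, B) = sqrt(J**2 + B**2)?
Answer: -1763*sqrt(2)/9 ≈ -277.03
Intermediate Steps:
b(J, B) = sqrt(B**2 + J**2)
H(j) = sqrt(2)*sqrt(j**2) (H(j) = sqrt(j**2 + j**2) = sqrt(2*j**2) = sqrt(2)*sqrt(j**2))
a = 43
(H(-1)*(-41/9))*a = ((sqrt(2)*sqrt((-1)**2))*(-41/9))*43 = ((sqrt(2)*sqrt(1))*(-41*1/9))*43 = ((sqrt(2)*1)*(-41/9))*43 = (sqrt(2)*(-41/9))*43 = -41*sqrt(2)/9*43 = -1763*sqrt(2)/9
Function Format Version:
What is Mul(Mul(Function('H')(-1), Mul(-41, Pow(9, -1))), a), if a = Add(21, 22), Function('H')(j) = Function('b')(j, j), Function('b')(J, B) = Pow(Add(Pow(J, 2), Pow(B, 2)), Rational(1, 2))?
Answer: Mul(Rational(-1763, 9), Pow(2, Rational(1, 2))) ≈ -277.03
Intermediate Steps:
Function('b')(J, B) = Pow(Add(Pow(B, 2), Pow(J, 2)), Rational(1, 2))
Function('H')(j) = Mul(Pow(2, Rational(1, 2)), Pow(Pow(j, 2), Rational(1, 2))) (Function('H')(j) = Pow(Add(Pow(j, 2), Pow(j, 2)), Rational(1, 2)) = Pow(Mul(2, Pow(j, 2)), Rational(1, 2)) = Mul(Pow(2, Rational(1, 2)), Pow(Pow(j, 2), Rational(1, 2))))
a = 43
Mul(Mul(Function('H')(-1), Mul(-41, Pow(9, -1))), a) = Mul(Mul(Mul(Pow(2, Rational(1, 2)), Pow(Pow(-1, 2), Rational(1, 2))), Mul(-41, Pow(9, -1))), 43) = Mul(Mul(Mul(Pow(2, Rational(1, 2)), Pow(1, Rational(1, 2))), Mul(-41, Rational(1, 9))), 43) = Mul(Mul(Mul(Pow(2, Rational(1, 2)), 1), Rational(-41, 9)), 43) = Mul(Mul(Pow(2, Rational(1, 2)), Rational(-41, 9)), 43) = Mul(Mul(Rational(-41, 9), Pow(2, Rational(1, 2))), 43) = Mul(Rational(-1763, 9), Pow(2, Rational(1, 2)))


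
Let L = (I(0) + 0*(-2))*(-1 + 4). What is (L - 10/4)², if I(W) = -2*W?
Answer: 25/4 ≈ 6.2500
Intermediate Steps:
L = 0 (L = (-2*0 + 0*(-2))*(-1 + 4) = (0 + 0)*3 = 0*3 = 0)
(L - 10/4)² = (0 - 10/4)² = (0 - 10*¼)² = (0 - 5/2)² = (-5/2)² = 25/4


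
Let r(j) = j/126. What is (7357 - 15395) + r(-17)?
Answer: -1012805/126 ≈ -8038.1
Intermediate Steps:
r(j) = j/126 (r(j) = j*(1/126) = j/126)
(7357 - 15395) + r(-17) = (7357 - 15395) + (1/126)*(-17) = -8038 - 17/126 = -1012805/126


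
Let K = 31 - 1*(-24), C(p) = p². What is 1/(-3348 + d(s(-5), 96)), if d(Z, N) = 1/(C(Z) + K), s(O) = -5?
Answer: -80/267839 ≈ -0.00029869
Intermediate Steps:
K = 55 (K = 31 + 24 = 55)
d(Z, N) = 1/(55 + Z²) (d(Z, N) = 1/(Z² + 55) = 1/(55 + Z²))
1/(-3348 + d(s(-5), 96)) = 1/(-3348 + 1/(55 + (-5)²)) = 1/(-3348 + 1/(55 + 25)) = 1/(-3348 + 1/80) = 1/(-267839/80) = -80/267839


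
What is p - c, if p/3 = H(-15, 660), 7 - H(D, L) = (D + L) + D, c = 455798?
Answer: -457667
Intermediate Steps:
H(D, L) = 7 - L - 2*D (H(D, L) = 7 - ((D + L) + D) = 7 - (L + 2*D) = 7 + (-L - 2*D) = 7 - L - 2*D)
p = -1869 (p = 3*(7 - 1*660 - 2*(-15)) = 3*(7 - 660 + 30) = 3*(-623) = -1869)
p - c = -1869 - 1*455798 = -1869 - 455798 = -457667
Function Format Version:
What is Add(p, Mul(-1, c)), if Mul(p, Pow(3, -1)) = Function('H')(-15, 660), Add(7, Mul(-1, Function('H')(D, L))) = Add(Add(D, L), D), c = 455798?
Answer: -457667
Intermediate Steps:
Function('H')(D, L) = Add(7, Mul(-1, L), Mul(-2, D)) (Function('H')(D, L) = Add(7, Mul(-1, Add(Add(D, L), D))) = Add(7, Mul(-1, Add(L, Mul(2, D)))) = Add(7, Add(Mul(-1, L), Mul(-2, D))) = Add(7, Mul(-1, L), Mul(-2, D)))
p = -1869 (p = Mul(3, Add(7, Mul(-1, 660), Mul(-2, -15))) = Mul(3, Add(7, -660, 30)) = Mul(3, -623) = -1869)
Add(p, Mul(-1, c)) = Add(-1869, Mul(-1, 455798)) = Add(-1869, -455798) = -457667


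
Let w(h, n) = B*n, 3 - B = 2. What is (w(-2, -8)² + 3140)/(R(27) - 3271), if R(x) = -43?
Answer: -1602/1657 ≈ -0.96681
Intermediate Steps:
B = 1 (B = 3 - 1*2 = 3 - 2 = 1)
w(h, n) = n (w(h, n) = 1*n = n)
(w(-2, -8)² + 3140)/(R(27) - 3271) = ((-8)² + 3140)/(-43 - 3271) = (64 + 3140)/(-3314) = 3204*(-1/3314) = -1602/1657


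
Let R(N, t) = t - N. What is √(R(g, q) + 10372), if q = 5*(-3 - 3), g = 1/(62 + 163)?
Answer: √2326949/15 ≈ 101.70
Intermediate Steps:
g = 1/225 ≈ 0.0044444
q = -30 (q = 5*(-6) = -30)
√(R(g, q) + 10372) = √((-30 - 1*1/225) + 10372) = √((-30 - 1/225) + 10372) = √(-6751/225 + 10372) = √(2326949/225) = √2326949/15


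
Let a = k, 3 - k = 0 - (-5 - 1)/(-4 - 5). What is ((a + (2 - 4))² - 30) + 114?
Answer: 781/9 ≈ 86.778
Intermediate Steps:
k = 11/3 (k = 3 - (0 - (-5 - 1)/(-4 - 5)) = 3 - (0 - (-6)/(-9)) = 3 - (0 - (-6)*(-1)/9) = 3 - (0 - 1*⅔) = 3 - (0 - ⅔) = 3 - 1*(-⅔) = 3 + ⅔ = 11/3 ≈ 3.6667)
a = 11/3 ≈ 3.6667
((a + (2 - 4))² - 30) + 114 = ((11/3 + (2 - 4))² - 30) + 114 = ((11/3 - 2)² - 30) + 114 = ((5/3)² - 30) + 114 = (25/9 - 30) + 114 = -245/9 + 114 = 781/9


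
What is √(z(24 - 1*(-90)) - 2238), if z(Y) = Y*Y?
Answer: √10758 ≈ 103.72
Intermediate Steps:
z(Y) = Y²
√(z(24 - 1*(-90)) - 2238) = √((24 - 1*(-90))² - 2238) = √((24 + 90)² - 2238) = √(114² - 2238) = √(12996 - 2238) = √10758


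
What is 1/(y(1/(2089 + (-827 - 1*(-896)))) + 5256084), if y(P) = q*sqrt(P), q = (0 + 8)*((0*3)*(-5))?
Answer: 1/5256084 ≈ 1.9026e-7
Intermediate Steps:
q = 0 (q = 8*(0*(-5)) = 8*0 = 0)
y(P) = 0 (y(P) = 0*sqrt(P) = 0)
1/(y(1/(2089 + (-827 - 1*(-896)))) + 5256084) = 1/(0 + 5256084) = 1/5256084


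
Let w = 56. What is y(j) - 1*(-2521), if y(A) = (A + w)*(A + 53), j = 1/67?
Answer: 24647425/4489 ≈ 5490.6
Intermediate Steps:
j = 1/67 ≈ 0.014925
y(A) = (53 + A)*(56 + A) (y(A) = (A + 56)*(A + 53) = (56 + A)*(53 + A) = (53 + A)*(56 + A))
y(j) - 1*(-2521) = (2968 + (1/67)² + 109*(1/67)) - 1*(-2521) = (2968 + 1/4489 + 109/67) + 2521 = 13330656/4489 + 2521 = 24647425/4489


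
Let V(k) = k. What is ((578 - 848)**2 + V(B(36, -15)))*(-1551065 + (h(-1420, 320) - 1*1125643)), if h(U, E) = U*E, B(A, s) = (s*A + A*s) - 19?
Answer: -224816685508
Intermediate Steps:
B(A, s) = -19 + 2*A*s (B(A, s) = (A*s + A*s) - 19 = 2*A*s - 19 = -19 + 2*A*s)
h(U, E) = E*U
((578 - 848)**2 + V(B(36, -15)))*(-1551065 + (h(-1420, 320) - 1*1125643)) = ((578 - 848)**2 + (-19 + 2*36*(-15)))*(-1551065 + (320*(-1420) - 1*1125643)) = ((-270)**2 + (-19 - 1080))*(-1551065 + (-454400 - 1125643)) = (72900 - 1099)*(-1551065 - 1580043) = 71801*(-3131108) = -224816685508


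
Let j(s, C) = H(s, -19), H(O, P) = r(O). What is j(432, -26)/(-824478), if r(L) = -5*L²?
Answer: 155520/137413 ≈ 1.1318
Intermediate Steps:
H(O, P) = -5*O²
j(s, C) = -5*s²
j(432, -26)/(-824478) = -5*432²/(-824478) = -5*186624*(-1/824478) = -933120*(-1/824478) = 155520/137413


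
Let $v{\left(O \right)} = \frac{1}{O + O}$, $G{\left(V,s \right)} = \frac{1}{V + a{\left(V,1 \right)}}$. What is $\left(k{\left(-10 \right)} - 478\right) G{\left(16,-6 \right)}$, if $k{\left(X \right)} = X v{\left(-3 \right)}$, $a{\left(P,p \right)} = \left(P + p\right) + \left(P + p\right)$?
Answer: $- \frac{1429}{150} \approx -9.5267$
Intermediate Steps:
$a{\left(P,p \right)} = 2 P + 2 p$
$G{\left(V,s \right)} = \frac{1}{2 + 3 V}$ ($G{\left(V,s \right)} = \frac{1}{V + \left(2 V + 2 \cdot 1\right)} = \frac{1}{V + \left(2 V + 2\right)} = \frac{1}{V + \left(2 + 2 V\right)} = \frac{1}{2 + 3 V}$)
$v{\left(O \right)} = \frac{1}{2 O}$
$k{\left(X \right)} = - \frac{X}{6}$ ($k{\left(X \right)} = X \frac{1}{2 \left(-3\right)} = X \frac{1}{2} \left(- \frac{1}{3}\right) = X \left(- \frac{1}{6}\right) = - \frac{X}{6}$)
$\left(k{\left(-10 \right)} - 478\right) G{\left(16,-6 \right)} = \frac{\left(- \frac{1}{6}\right) \left(-10\right) - 478}{2 + 3 \cdot 16} = \frac{\frac{5}{3} - 478}{2 + 48} = - \frac{1429}{3 \cdot 50} = \left(- \frac{1429}{3}\right) \frac{1}{50} = - \frac{1429}{150}$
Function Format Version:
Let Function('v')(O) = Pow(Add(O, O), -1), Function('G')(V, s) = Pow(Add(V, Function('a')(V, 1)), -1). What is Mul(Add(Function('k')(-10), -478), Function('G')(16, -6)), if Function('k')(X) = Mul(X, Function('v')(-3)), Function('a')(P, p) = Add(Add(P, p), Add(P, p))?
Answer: Rational(-1429, 150) ≈ -9.5267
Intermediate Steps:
Function('a')(P, p) = Add(Mul(2, P), Mul(2, p))
Function('G')(V, s) = Pow(Add(2, Mul(3, V)), -1) (Function('G')(V, s) = Pow(Add(V, Add(Mul(2, V), Mul(2, 1))), -1) = Pow(Add(V, Add(Mul(2, V), 2)), -1) = Pow(Add(V, Add(2, Mul(2, V))), -1) = Pow(Add(2, Mul(3, V)), -1))
Function('v')(O) = Mul(Rational(1, 2), Pow(O, -1)) (Function('v')(O) = Pow(Mul(2, O), -1) = Mul(Rational(1, 2), Pow(O, -1)))
Function('k')(X) = Mul(Rational(-1, 6), X) (Function('k')(X) = Mul(X, Mul(Rational(1, 2), Pow(-3, -1))) = Mul(X, Mul(Rational(1, 2), Rational(-1, 3))) = Mul(X, Rational(-1, 6)) = Mul(Rational(-1, 6), X))
Mul(Add(Function('k')(-10), -478), Function('G')(16, -6)) = Mul(Add(Mul(Rational(-1, 6), -10), -478), Pow(Add(2, Mul(3, 16)), -1)) = Mul(Add(Rational(5, 3), -478), Pow(Add(2, 48), -1)) = Mul(Rational(-1429, 3), Pow(50, -1)) = Mul(Rational(-1429, 3), Rational(1, 50)) = Rational(-1429, 150)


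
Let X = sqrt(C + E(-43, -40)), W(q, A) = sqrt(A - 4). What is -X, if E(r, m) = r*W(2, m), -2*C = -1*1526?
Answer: -sqrt(763 - 86*I*sqrt(11)) ≈ -28.085 + 5.0779*I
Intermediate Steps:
C = 763 (C = -(-1)*1526/2 = -1/2*(-1526) = 763)
W(q, A) = sqrt(-4 + A)
E(r, m) = r*sqrt(-4 + m)
X = sqrt(763 - 86*I*sqrt(11)) (X = sqrt(763 - 43*sqrt(-4 - 40)) = sqrt(763 - 86*I*sqrt(11)) ≈ 28.085 - 5.0779*I)
-X = -sqrt(763 - 86*I*sqrt(11))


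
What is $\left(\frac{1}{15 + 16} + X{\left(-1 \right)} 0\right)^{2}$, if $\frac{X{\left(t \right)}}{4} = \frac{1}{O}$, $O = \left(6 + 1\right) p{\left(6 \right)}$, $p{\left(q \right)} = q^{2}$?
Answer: $\frac{1}{961} \approx 0.0010406$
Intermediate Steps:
$O = 252$ ($O = \left(6 + 1\right) 6^{2} = 7 \cdot 36 = 252$)
$X{\left(t \right)} = \frac{1}{63}$ ($X{\left(t \right)} = \frac{4}{252} = 4 \cdot \frac{1}{252} = \frac{1}{63}$)
$\left(\frac{1}{15 + 16} + X{\left(-1 \right)} 0\right)^{2} = \left(\frac{1}{15 + 16} + \frac{1}{63} \cdot 0\right)^{2} = \left(\frac{1}{31} + 0\right)^{2} = \left(\frac{1}{31}\right)^{2} = \frac{1}{961}$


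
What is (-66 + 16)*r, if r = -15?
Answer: 750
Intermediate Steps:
(-66 + 16)*r = (-66 + 16)*(-15) = -50*(-15) = 750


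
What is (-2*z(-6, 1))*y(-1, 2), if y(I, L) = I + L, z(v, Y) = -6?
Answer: 12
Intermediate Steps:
(-2*z(-6, 1))*y(-1, 2) = (-2*(-6))*(-1 + 2) = 12*1 = 12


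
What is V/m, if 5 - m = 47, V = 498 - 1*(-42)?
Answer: -90/7 ≈ -12.857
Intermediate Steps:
V = 540 (V = 498 + 42 = 540)
m = -42 (m = 5 - 1*47 = 5 - 47 = -42)
V/m = 540/(-42) = 540*(-1/42) = -90/7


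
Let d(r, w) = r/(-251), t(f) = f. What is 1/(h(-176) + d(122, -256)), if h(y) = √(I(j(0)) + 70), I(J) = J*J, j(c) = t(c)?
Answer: 15311/2197593 + 63001*√70/4395186 ≈ 0.12689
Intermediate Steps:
d(r, w) = -r/251 (d(r, w) = r*(-1/251) = -r/251)
j(c) = c
I(J) = J²
h(y) = √70 (h(y) = √(0² + 70) = √(0 + 70) = √70)
1/(h(-176) + d(122, -256)) = 1/(√70 - 1/251*122) = 1/(√70 - 122/251) = 1/(-122/251 + √70)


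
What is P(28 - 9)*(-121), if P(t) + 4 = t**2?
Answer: -43197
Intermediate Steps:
P(t) = -4 + t**2
P(28 - 9)*(-121) = (-4 + (28 - 9)**2)*(-121) = (-4 + 19**2)*(-121) = (-4 + 361)*(-121) = 357*(-121) = -43197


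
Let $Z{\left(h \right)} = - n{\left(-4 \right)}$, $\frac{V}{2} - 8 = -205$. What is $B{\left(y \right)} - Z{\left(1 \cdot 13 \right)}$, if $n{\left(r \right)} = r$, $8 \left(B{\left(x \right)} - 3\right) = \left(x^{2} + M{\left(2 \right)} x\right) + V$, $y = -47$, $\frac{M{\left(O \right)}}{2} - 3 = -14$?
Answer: $\frac{2841}{8} \approx 355.13$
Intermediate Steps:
$V = -394$ ($V = 16 + 2 \left(-205\right) = 16 - 410 = -394$)
$M{\left(O \right)} = -22$ ($M{\left(O \right)} = 6 + 2 \left(-14\right) = 6 - 28 = -22$)
$B{\left(x \right)} = - \frac{185}{4} - \frac{11 x}{4} + \frac{x^{2}}{8}$ ($B{\left(x \right)} = 3 + \frac{\left(x^{2} - 22 x\right) - 394}{8} = 3 + \frac{-394 + x^{2} - 22 x}{8} = 3 - \left(\frac{197}{4} - \frac{x^{2}}{8} + \frac{11 x}{4}\right) = - \frac{185}{4} - \frac{11 x}{4} + \frac{x^{2}}{8}$)
$Z{\left(h \right)} = 4$ ($Z{\left(h \right)} = \left(-1\right) \left(-4\right) = 4$)
$B{\left(y \right)} - Z{\left(1 \cdot 13 \right)} = \left(- \frac{185}{4} - - \frac{517}{4} + \frac{\left(-47\right)^{2}}{8}\right) - 4 = \left(- \frac{185}{4} + \frac{517}{4} + \frac{1}{8} \cdot 2209\right) - 4 = \left(- \frac{185}{4} + \frac{517}{4} + \frac{2209}{8}\right) - 4 = \frac{2873}{8} - 4 = \frac{2841}{8}$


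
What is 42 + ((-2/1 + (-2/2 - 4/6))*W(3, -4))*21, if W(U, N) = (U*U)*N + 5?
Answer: 2429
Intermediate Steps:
W(U, N) = 5 + N*U² (W(U, N) = U²*N + 5 = N*U² + 5 = 5 + N*U²)
42 + ((-2/1 + (-2/2 - 4/6))*W(3, -4))*21 = 42 + ((-2/1 + (-2/2 - 4/6))*(5 - 4*3²))*21 = 42 + ((-2*1 + (-2*½ - 4*⅙))*(5 - 4*9))*21 = 42 + ((-2 + (-1 - ⅔))*(5 - 36))*21 = 42 + ((-2 - 5/3)*(-31))*21 = 42 - 11/3*(-31)*21 = 42 + (341/3)*21 = 42 + 2387 = 2429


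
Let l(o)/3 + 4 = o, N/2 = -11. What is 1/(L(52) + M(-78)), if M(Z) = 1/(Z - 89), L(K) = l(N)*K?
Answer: -167/677353 ≈ -0.00024655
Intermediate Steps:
N = -22 (N = 2*(-11) = -22)
l(o) = -12 + 3*o
L(K) = -78*K (L(K) = (-12 + 3*(-22))*K = (-12 - 66)*K = -78*K)
M(Z) = 1/(-89 + Z)
1/(L(52) + M(-78)) = 1/(-78*52 + 1/(-89 - 78)) = 1/(-4056 + 1/(-167)) = 1/(-4056 - 1/167) = 1/(-677353/167) = -167/677353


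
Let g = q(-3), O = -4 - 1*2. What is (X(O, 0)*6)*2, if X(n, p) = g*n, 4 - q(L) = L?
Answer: -504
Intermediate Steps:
O = -6 (O = -4 - 2 = -6)
q(L) = 4 - L
g = 7 (g = 4 - 1*(-3) = 4 + 3 = 7)
X(n, p) = 7*n
(X(O, 0)*6)*2 = ((7*(-6))*6)*2 = -42*6*2 = -252*2 = -504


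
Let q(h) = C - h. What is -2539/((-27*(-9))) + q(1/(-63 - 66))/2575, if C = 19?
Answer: -280932163/26906175 ≈ -10.441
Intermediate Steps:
q(h) = 19 - h
-2539/((-27*(-9))) + q(1/(-63 - 66))/2575 = -2539/((-27*(-9))) + (19 - 1/(-63 - 66))/2575 = -2539/243 + (19 - 1/(-129))*(1/2575) = -2539*1/243 + (19 - 1*(-1/129))*(1/2575) = -2539/243 + (19 + 1/129)*(1/2575) = -2539/243 + (2452/129)*(1/2575) = -2539/243 + 2452/332175 = -280932163/26906175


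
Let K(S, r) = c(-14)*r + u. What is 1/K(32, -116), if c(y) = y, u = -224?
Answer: 1/1400 ≈ 0.00071429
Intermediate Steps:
K(S, r) = -224 - 14*r (K(S, r) = -14*r - 224 = -224 - 14*r)
1/K(32, -116) = 1/(-224 - 14*(-116)) = 1/(-224 + 1624) = 1/1400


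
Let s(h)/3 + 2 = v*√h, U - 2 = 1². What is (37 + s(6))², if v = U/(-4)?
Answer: 7931/8 - 279*√6/2 ≈ 649.67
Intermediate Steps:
U = 3 (U = 2 + 1² = 2 + 1 = 3)
v = -¾ (v = 3/(-4) = 3*(-¼) = -¾ ≈ -0.75000)
s(h) = -6 - 9*√h/4 (s(h) = -6 + 3*(-3*√h/4) = -6 - 9*√h/4)
(37 + s(6))² = (37 + (-6 - 9*√6/4))² = (31 - 9*√6/4)²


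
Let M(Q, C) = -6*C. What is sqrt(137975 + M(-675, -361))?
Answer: sqrt(140141) ≈ 374.35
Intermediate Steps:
sqrt(137975 + M(-675, -361)) = sqrt(137975 - 6*(-361)) = sqrt(137975 + 2166) = sqrt(140141)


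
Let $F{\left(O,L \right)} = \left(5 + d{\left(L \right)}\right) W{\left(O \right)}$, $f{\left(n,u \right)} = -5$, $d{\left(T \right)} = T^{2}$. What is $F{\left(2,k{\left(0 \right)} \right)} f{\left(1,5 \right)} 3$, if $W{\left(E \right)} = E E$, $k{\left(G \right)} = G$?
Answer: $-300$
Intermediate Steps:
$W{\left(E \right)} = E^{2}$
$F{\left(O,L \right)} = O^{2} \left(5 + L^{2}\right)$ ($F{\left(O,L \right)} = \left(5 + L^{2}\right) O^{2} = O^{2} \left(5 + L^{2}\right)$)
$F{\left(2,k{\left(0 \right)} \right)} f{\left(1,5 \right)} 3 = 2^{2} \left(5 + 0^{2}\right) \left(-5\right) 3 = 4 \left(5 + 0\right) \left(-5\right) 3 = 4 \cdot 5 \left(-5\right) 3 = 20 \left(-5\right) 3 = \left(-100\right) 3 = -300$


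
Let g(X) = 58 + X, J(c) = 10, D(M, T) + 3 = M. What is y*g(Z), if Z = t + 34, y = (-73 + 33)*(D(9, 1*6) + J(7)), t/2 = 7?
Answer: -67840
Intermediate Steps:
t = 14 (t = 2*7 = 14)
D(M, T) = -3 + M
y = -640 (y = (-73 + 33)*((-3 + 9) + 10) = -40*(6 + 10) = -40*16 = -640)
Z = 48 (Z = 14 + 34 = 48)
y*g(Z) = -640*(58 + 48) = -640*106 = -67840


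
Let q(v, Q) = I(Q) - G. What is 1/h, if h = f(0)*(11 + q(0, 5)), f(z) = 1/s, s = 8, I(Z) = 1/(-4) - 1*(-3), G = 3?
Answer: 32/43 ≈ 0.74419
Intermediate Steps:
I(Z) = 11/4 (I(Z) = -¼ + 3 = 11/4)
q(v, Q) = -¼ (q(v, Q) = 11/4 - 1*3 = 11/4 - 3 = -¼)
f(z) = ⅛ (f(z) = 1/8 = ⅛)
h = 43/32 (h = (11 - ¼)/8 = (⅛)*(43/4) = 43/32 ≈ 1.3438)
1/h = 1/(43/32) = 32/43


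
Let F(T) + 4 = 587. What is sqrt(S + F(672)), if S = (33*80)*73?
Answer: sqrt(193303) ≈ 439.66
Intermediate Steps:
F(T) = 583 (F(T) = -4 + 587 = 583)
S = 192720 (S = 2640*73 = 192720)
sqrt(S + F(672)) = sqrt(192720 + 583) = sqrt(193303)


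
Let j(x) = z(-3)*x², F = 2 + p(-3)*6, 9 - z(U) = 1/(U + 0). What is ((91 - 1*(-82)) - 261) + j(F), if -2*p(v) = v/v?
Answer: -236/3 ≈ -78.667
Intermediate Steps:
p(v) = -½ (p(v) = -v/(2*v) = -½*1 = -½)
z(U) = 9 - 1/U (z(U) = 9 - 1/(U + 0) = 9 - 1/U)
F = -1 (F = 2 - ½*6 = 2 - 3 = -1)
j(x) = 28*x²/3 (j(x) = (9 - 1/(-3))*x² = (9 - 1*(-⅓))*x² = (9 + ⅓)*x² = 28*x²/3)
((91 - 1*(-82)) - 261) + j(F) = ((91 - 1*(-82)) - 261) + (28/3)*(-1)² = ((91 + 82) - 261) + (28/3)*1 = (173 - 261) + 28/3 = -88 + 28/3 = -236/3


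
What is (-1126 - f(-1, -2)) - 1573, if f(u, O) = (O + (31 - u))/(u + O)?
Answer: -2689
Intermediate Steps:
f(u, O) = (31 + O - u)/(O + u)
(-1126 - f(-1, -2)) - 1573 = (-1126 - (31 - 2 - 1*(-1))/(-2 - 1)) - 1573 = (-1126 - (31 - 2 + 1)/(-3)) - 1573 = (-1126 - (-1)*30/3) - 1573 = (-1126 - 1*(-10)) - 1573 = (-1126 + 10) - 1573 = -1116 - 1573 = -2689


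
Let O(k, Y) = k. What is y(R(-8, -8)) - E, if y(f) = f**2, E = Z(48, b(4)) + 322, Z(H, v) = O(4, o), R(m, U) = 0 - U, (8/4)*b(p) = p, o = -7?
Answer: -262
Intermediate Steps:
b(p) = p/2
R(m, U) = -U
Z(H, v) = 4
E = 326 (E = 4 + 322 = 326)
y(R(-8, -8)) - E = (-1*(-8))**2 - 1*326 = 8**2 - 326 = 64 - 326 = -262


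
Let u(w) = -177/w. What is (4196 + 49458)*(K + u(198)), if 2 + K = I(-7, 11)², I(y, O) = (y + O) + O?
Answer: 393256993/33 ≈ 1.1917e+7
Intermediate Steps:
I(y, O) = y + 2*O (I(y, O) = (O + y) + O = y + 2*O)
K = 223 (K = -2 + (-7 + 2*11)² = -2 + (-7 + 22)² = -2 + 15² = -2 + 225 = 223)
(4196 + 49458)*(K + u(198)) = (4196 + 49458)*(223 - 177/198) = 53654*(223 - 177*1/198) = 53654*(223 - 59/66) = 53654*(14659/66) = 393256993/33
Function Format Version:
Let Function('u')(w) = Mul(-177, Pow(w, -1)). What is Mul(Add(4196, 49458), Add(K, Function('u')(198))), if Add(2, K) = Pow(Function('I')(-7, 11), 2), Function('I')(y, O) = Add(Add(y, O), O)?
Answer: Rational(393256993, 33) ≈ 1.1917e+7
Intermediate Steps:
Function('I')(y, O) = Add(y, Mul(2, O)) (Function('I')(y, O) = Add(Add(O, y), O) = Add(y, Mul(2, O)))
K = 223 (K = Add(-2, Pow(Add(-7, Mul(2, 11)), 2)) = Add(-2, Pow(Add(-7, 22), 2)) = Add(-2, Pow(15, 2)) = Add(-2, 225) = 223)
Mul(Add(4196, 49458), Add(K, Function('u')(198))) = Mul(Add(4196, 49458), Add(223, Mul(-177, Pow(198, -1)))) = Mul(53654, Add(223, Mul(-177, Rational(1, 198)))) = Mul(53654, Add(223, Rational(-59, 66))) = Mul(53654, Rational(14659, 66)) = Rational(393256993, 33)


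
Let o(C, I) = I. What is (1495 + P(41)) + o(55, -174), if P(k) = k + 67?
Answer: 1429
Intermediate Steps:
P(k) = 67 + k
(1495 + P(41)) + o(55, -174) = (1495 + (67 + 41)) - 174 = (1495 + 108) - 174 = 1603 - 174 = 1429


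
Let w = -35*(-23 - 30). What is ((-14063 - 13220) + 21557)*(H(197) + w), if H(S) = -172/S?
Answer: -2091495938/197 ≈ -1.0617e+7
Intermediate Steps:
w = 1855 (w = -35*(-53) = 1855)
((-14063 - 13220) + 21557)*(H(197) + w) = ((-14063 - 13220) + 21557)*(-172/197 + 1855) = (-27283 + 21557)*(-172*1/197 + 1855) = -5726*(-172/197 + 1855) = -5726*365263/197 = -2091495938/197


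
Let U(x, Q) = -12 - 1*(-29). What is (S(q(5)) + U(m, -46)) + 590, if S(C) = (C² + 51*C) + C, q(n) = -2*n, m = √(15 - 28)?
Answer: 187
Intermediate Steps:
m = I*√13 (m = √(-13) = I*√13 ≈ 3.6056*I)
S(C) = C² + 52*C
U(x, Q) = 17 (U(x, Q) = -12 + 29 = 17)
(S(q(5)) + U(m, -46)) + 590 = ((-2*5)*(52 - 2*5) + 17) + 590 = (-10*(52 - 10) + 17) + 590 = (-10*42 + 17) + 590 = (-420 + 17) + 590 = -403 + 590 = 187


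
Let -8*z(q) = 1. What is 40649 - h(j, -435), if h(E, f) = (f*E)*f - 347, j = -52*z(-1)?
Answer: -2377933/2 ≈ -1.1890e+6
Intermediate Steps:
z(q) = -⅛ (z(q) = -⅛*1 = -⅛)
j = 13/2 (j = -52*(-⅛) = 13/2 ≈ 6.5000)
h(E, f) = -347 + E*f² (h(E, f) = (E*f)*f - 347 = E*f² - 347 = -347 + E*f²)
40649 - h(j, -435) = 40649 - (-347 + (13/2)*(-435)²) = 40649 - (-347 + (13/2)*189225) = 40649 - (-347 + 2459925/2) = 40649 - 1*2459231/2 = 40649 - 2459231/2 = -2377933/2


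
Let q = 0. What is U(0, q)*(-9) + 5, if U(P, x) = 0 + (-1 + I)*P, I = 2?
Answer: 5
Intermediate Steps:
U(P, x) = P (U(P, x) = 0 + (-1 + 2)*P = 0 + 1*P = 0 + P = P)
U(0, q)*(-9) + 5 = 0*(-9) + 5 = 0 + 5 = 5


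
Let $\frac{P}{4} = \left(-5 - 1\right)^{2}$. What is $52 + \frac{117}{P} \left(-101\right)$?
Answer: $- \frac{481}{16} \approx -30.063$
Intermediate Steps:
$P = 144$ ($P = 4 \left(-5 - 1\right)^{2} = 4 \left(-6\right)^{2} = 4 \cdot 36 = 144$)
$52 + \frac{117}{P} \left(-101\right) = 52 + \frac{117}{144} \left(-101\right) = 52 + 117 \cdot \frac{1}{144} \left(-101\right) = 52 + \frac{13}{16} \left(-101\right) = 52 - \frac{1313}{16} = - \frac{481}{16}$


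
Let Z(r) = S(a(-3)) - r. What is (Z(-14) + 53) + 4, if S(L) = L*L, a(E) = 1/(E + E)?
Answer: 2557/36 ≈ 71.028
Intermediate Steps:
a(E) = 1/(2*E)
S(L) = L²
Z(r) = 1/36 - r (Z(r) = ((½)/(-3))² - r = ((½)*(-⅓))² - r = (-⅙)² - r = 1/36 - r)
(Z(-14) + 53) + 4 = ((1/36 - 1*(-14)) + 53) + 4 = ((1/36 + 14) + 53) + 4 = (505/36 + 53) + 4 = 2413/36 + 4 = 2557/36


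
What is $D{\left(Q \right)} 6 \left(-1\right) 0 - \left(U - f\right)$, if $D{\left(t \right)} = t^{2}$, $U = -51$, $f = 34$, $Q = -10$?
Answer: $85$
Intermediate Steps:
$D{\left(Q \right)} 6 \left(-1\right) 0 - \left(U - f\right) = \left(-10\right)^{2} \cdot 6 \left(-1\right) 0 + \left(34 - -51\right) = 100 \left(\left(-6\right) 0\right) + \left(34 + 51\right) = 100 \cdot 0 + 85 = 0 + 85 = 85$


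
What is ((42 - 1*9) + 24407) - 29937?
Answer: -5497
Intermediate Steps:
((42 - 1*9) + 24407) - 29937 = ((42 - 9) + 24407) - 29937 = (33 + 24407) - 29937 = 24440 - 29937 = -5497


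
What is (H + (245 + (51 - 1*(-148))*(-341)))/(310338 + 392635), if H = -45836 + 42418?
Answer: -71032/702973 ≈ -0.10105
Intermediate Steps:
H = -3418
(H + (245 + (51 - 1*(-148))*(-341)))/(310338 + 392635) = (-3418 + (245 + (51 - 1*(-148))*(-341)))/(310338 + 392635) = (-3418 + (245 + (51 + 148)*(-341)))/702973 = (-3418 + (245 + 199*(-341)))*(1/702973) = (-3418 + (245 - 67859))*(1/702973) = (-3418 - 67614)*(1/702973) = -71032*1/702973 = -71032/702973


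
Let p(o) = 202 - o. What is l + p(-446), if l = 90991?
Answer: 91639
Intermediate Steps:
l + p(-446) = 90991 + (202 - 1*(-446)) = 90991 + (202 + 446) = 90991 + 648 = 91639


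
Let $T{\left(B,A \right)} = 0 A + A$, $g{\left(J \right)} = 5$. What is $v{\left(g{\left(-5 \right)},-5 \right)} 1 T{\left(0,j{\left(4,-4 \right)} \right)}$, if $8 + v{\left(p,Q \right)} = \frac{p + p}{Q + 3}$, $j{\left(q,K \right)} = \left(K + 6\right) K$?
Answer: $104$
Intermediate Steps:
$j{\left(q,K \right)} = K \left(6 + K\right)$ ($j{\left(q,K \right)} = \left(6 + K\right) K = K \left(6 + K\right)$)
$v{\left(p,Q \right)} = -8 + \frac{2 p}{3 + Q}$ ($v{\left(p,Q \right)} = -8 + \frac{p + p}{Q + 3} = -8 + \frac{2 p}{3 + Q}$)
$T{\left(B,A \right)} = A$ ($T{\left(B,A \right)} = 0 + A = A$)
$v{\left(g{\left(-5 \right)},-5 \right)} 1 T{\left(0,j{\left(4,-4 \right)} \right)} = \frac{2 \left(-12 + 5 - -20\right)}{3 - 5} \cdot 1 \left(- 4 \left(6 - 4\right)\right) = \frac{2 \left(-12 + 5 + 20\right)}{-2} \cdot 1 \left(\left(-4\right) 2\right) = 2 \left(- \frac{1}{2}\right) 13 \cdot 1 \left(-8\right) = \left(-13\right) 1 \left(-8\right) = \left(-13\right) \left(-8\right) = 104$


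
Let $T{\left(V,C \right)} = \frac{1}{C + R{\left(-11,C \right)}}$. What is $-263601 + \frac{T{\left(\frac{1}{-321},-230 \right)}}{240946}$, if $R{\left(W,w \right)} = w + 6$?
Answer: $- \frac{28835177371885}{109389484} \approx -2.636 \cdot 10^{5}$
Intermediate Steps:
$R{\left(W,w \right)} = 6 + w$
$T{\left(V,C \right)} = \frac{1}{6 + 2 C}$ ($T{\left(V,C \right)} = \frac{1}{C + \left(6 + C\right)} = \frac{1}{6 + 2 C}$)
$-263601 + \frac{T{\left(\frac{1}{-321},-230 \right)}}{240946} = -263601 + \frac{\frac{1}{2} \frac{1}{3 - 230}}{240946} = -263601 + \frac{1}{2 \left(-227\right)} \frac{1}{240946} = -263601 + \frac{1}{2} \left(- \frac{1}{227}\right) \frac{1}{240946} = -263601 - \frac{1}{109389484} = - \frac{28835177371885}{109389484}$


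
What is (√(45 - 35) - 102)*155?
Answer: -15810 + 155*√10 ≈ -15320.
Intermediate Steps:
(√(45 - 35) - 102)*155 = (√10 - 102)*155 = (-102 + √10)*155 = -15810 + 155*√10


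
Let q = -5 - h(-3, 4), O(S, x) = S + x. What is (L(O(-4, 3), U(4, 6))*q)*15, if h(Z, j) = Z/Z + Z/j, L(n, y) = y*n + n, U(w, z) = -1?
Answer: 0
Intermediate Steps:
L(n, y) = n + n*y (L(n, y) = n*y + n = n + n*y)
h(Z, j) = 1 + Z/j
q = -21/4 (q = -5 - (-3 + 4)/4 = -5 - 1/4 = -5 - 1*¼ = -5 - ¼ = -21/4 ≈ -5.2500)
(L(O(-4, 3), U(4, 6))*q)*15 = (((-4 + 3)*(1 - 1))*(-21/4))*15 = (-1*0*(-21/4))*15 = (0*(-21/4))*15 = 0*15 = 0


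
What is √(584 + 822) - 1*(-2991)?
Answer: 2991 + √1406 ≈ 3028.5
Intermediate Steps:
√(584 + 822) - 1*(-2991) = √1406 + 2991 = 2991 + √1406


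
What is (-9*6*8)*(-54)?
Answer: 23328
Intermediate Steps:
(-9*6*8)*(-54) = -54*8*(-54) = -432*(-54) = 23328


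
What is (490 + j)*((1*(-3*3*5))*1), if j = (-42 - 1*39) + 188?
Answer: -26865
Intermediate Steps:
j = 107 (j = (-42 - 39) + 188 = -81 + 188 = 107)
(490 + j)*((1*(-3*3*5))*1) = (490 + 107)*((1*(-3*3*5))*1) = 597*((1*(-9*5))*1) = 597*((1*(-45))*1) = 597*(-45*1) = 597*(-45) = -26865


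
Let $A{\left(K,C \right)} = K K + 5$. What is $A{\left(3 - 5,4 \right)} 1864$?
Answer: $16776$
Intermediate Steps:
$A{\left(K,C \right)} = 5 + K^{2}$ ($A{\left(K,C \right)} = K^{2} + 5 = 5 + K^{2}$)
$A{\left(3 - 5,4 \right)} 1864 = \left(5 + \left(3 - 5\right)^{2}\right) 1864 = \left(5 + \left(-2\right)^{2}\right) 1864 = \left(5 + 4\right) 1864 = 9 \cdot 1864 = 16776$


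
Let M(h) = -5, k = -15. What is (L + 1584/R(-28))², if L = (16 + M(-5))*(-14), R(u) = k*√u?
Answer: 4080604/175 - 11616*I*√7/5 ≈ 23318.0 - 6146.6*I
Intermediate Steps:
R(u) = -15*√u
L = -154 (L = (16 - 5)*(-14) = 11*(-14) = -154)
(L + 1584/R(-28))² = (-154 + 1584/((-30*I*√7)))² = (-154 + 1584*(I*√7/210))² = (-154 + 264*I*√7/35)²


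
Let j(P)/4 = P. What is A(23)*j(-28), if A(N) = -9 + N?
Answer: -1568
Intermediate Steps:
j(P) = 4*P
A(23)*j(-28) = (-9 + 23)*(4*(-28)) = 14*(-112) = -1568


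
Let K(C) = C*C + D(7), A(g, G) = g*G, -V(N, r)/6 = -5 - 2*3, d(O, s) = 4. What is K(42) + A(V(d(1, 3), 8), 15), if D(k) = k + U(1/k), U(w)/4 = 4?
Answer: 2777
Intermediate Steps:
V(N, r) = 66 (V(N, r) = -6*(-5 - 2*3) = -6*(-5 - 6) = -6*(-11) = 66)
A(g, G) = G*g
U(w) = 16 (U(w) = 4*4 = 16)
D(k) = 16 + k (D(k) = k + 16 = 16 + k)
K(C) = 23 + C² (K(C) = C*C + (16 + 7) = C² + 23 = 23 + C²)
K(42) + A(V(d(1, 3), 8), 15) = (23 + 42²) + 15*66 = (23 + 1764) + 990 = 1787 + 990 = 2777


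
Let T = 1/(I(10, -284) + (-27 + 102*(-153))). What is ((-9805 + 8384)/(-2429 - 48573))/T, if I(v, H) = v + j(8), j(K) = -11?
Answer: -1586851/3643 ≈ -435.59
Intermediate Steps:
I(v, H) = -11 + v (I(v, H) = v - 11 = -11 + v)
T = -1/15634 (T = 1/((-11 + 10) + (-27 + 102*(-153))) = 1/(-1 + (-27 - 15606)) = 1/(-1 - 15633) = 1/(-15634) = -1/15634 ≈ -6.3963e-5)
((-9805 + 8384)/(-2429 - 48573))/T = ((-9805 + 8384)/(-2429 - 48573))/(-1/15634) = -1421/(-51002)*(-15634) = -1421*(-1/51002)*(-15634) = (203/7286)*(-15634) = -1586851/3643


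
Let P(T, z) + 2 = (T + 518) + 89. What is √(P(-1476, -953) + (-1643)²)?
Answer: 3*√299842 ≈ 1642.7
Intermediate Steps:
P(T, z) = 605 + T (P(T, z) = -2 + ((T + 518) + 89) = -2 + ((518 + T) + 89) = -2 + (607 + T) = 605 + T)
√(P(-1476, -953) + (-1643)²) = √((605 - 1476) + (-1643)²) = √(-871 + 2699449) = √2698578 = 3*√299842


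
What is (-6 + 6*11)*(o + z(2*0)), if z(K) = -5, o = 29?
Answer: 1440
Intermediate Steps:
(-6 + 6*11)*(o + z(2*0)) = (-6 + 6*11)*(29 - 5) = (-6 + 66)*24 = 60*24 = 1440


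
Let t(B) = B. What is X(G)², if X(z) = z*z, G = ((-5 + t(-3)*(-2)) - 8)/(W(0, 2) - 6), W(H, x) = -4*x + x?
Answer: 2401/20736 ≈ 0.11579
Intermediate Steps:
W(H, x) = -3*x
G = 7/12 (G = ((-5 - 3*(-2)) - 8)/(-3*2 - 6) = ((-5 + 6) - 8)/(-6 - 6) = (1 - 8)/(-12) = -7*(-1/12) = 7/12 ≈ 0.58333)
X(z) = z²
X(G)² = ((7/12)²)² = (49/144)² = 2401/20736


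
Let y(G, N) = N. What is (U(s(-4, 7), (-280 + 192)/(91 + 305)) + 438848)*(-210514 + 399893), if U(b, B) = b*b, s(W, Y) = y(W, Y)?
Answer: 83117874963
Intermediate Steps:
s(W, Y) = Y
U(b, B) = b²
(U(s(-4, 7), (-280 + 192)/(91 + 305)) + 438848)*(-210514 + 399893) = (7² + 438848)*(-210514 + 399893) = (49 + 438848)*189379 = 438897*189379 = 83117874963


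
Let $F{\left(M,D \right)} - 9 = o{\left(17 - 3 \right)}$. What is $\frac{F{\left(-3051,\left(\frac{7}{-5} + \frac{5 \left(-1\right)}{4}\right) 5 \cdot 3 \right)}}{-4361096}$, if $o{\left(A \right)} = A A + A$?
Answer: $- \frac{219}{4361096} \approx -5.0217 \cdot 10^{-5}$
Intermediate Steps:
$o{\left(A \right)} = A + A^{2}$ ($o{\left(A \right)} = A^{2} + A = A + A^{2}$)
$F{\left(M,D \right)} = 219$ ($F{\left(M,D \right)} = 9 + \left(17 - 3\right) \left(1 + \left(17 - 3\right)\right) = 9 + 14 \left(1 + 14\right) = 9 + 14 \cdot 15 = 9 + 210 = 219$)
$\frac{F{\left(-3051,\left(\frac{7}{-5} + \frac{5 \left(-1\right)}{4}\right) 5 \cdot 3 \right)}}{-4361096} = \frac{219}{-4361096} = 219 \left(- \frac{1}{4361096}\right) = - \frac{219}{4361096}$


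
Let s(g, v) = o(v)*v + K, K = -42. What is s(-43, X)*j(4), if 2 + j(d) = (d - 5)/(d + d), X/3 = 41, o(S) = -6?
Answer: 3315/2 ≈ 1657.5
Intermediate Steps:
X = 123 (X = 3*41 = 123)
s(g, v) = -42 - 6*v (s(g, v) = -6*v - 42 = -42 - 6*v)
j(d) = -2 + (-5 + d)/(2*d) (j(d) = -2 + (d - 5)/(d + d) = -2 + (-5 + d)/((2*d)) = -2 + (-5 + d)*(1/(2*d)) = -2 + (-5 + d)/(2*d))
s(-43, X)*j(4) = (-42 - 6*123)*((1/2)*(-5 - 3*4)/4) = (-42 - 738)*((1/2)*(1/4)*(-5 - 12)) = -390*(-17)/4 = -780*(-17/8) = 3315/2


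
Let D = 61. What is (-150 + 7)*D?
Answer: -8723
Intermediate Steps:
(-150 + 7)*D = (-150 + 7)*61 = -143*61 = -8723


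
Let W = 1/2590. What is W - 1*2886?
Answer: -7474739/2590 ≈ -2886.0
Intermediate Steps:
W = 1/2590 ≈ 0.00038610
W - 1*2886 = 1/2590 - 1*2886 = 1/2590 - 2886 = -7474739/2590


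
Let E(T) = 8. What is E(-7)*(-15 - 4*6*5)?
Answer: -1080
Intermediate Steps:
E(-7)*(-15 - 4*6*5) = 8*(-15 - 4*6*5) = 8*(-15 - 24*5) = 8*(-15 - 120) = 8*(-135) = -1080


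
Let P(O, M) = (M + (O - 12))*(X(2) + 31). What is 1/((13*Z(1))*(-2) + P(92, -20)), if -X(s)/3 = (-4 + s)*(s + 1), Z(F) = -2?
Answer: 1/2992 ≈ 0.00033422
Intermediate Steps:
X(s) = -3*(1 + s)*(-4 + s) (X(s) = -3*(-4 + s)*(s + 1) = -3*(-4 + s)*(1 + s) = -3*(1 + s)*(-4 + s))
P(O, M) = -588 + 49*M + 49*O (P(O, M) = (M + (O - 12))*((12 - 3*2**2 + 9*2) + 31) = (M + (-12 + O))*((12 - 3*4 + 18) + 31) = (-12 + M + O)*((12 - 12 + 18) + 31) = (-12 + M + O)*(18 + 31) = (-12 + M + O)*49 = -588 + 49*M + 49*O)
1/((13*Z(1))*(-2) + P(92, -20)) = 1/((13*(-2))*(-2) + (-588 + 49*(-20) + 49*92)) = 1/(-26*(-2) + (-588 - 980 + 4508)) = 1/(52 + 2940) = 1/2992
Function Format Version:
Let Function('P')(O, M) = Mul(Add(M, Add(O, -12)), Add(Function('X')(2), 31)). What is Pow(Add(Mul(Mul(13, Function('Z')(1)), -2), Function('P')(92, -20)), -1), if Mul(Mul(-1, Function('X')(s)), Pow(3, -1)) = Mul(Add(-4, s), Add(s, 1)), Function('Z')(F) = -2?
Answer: Rational(1, 2992) ≈ 0.00033422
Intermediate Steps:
Function('X')(s) = Mul(-3, Add(1, s), Add(-4, s)) (Function('X')(s) = Mul(-3, Mul(Add(-4, s), Add(s, 1))) = Mul(-3, Mul(Add(-4, s), Add(1, s))) = Mul(-3, Mul(Add(1, s), Add(-4, s))) = Mul(-3, Add(1, s), Add(-4, s)))
Function('P')(O, M) = Add(-588, Mul(49, M), Mul(49, O)) (Function('P')(O, M) = Mul(Add(M, Add(O, -12)), Add(Add(12, Mul(-3, Pow(2, 2)), Mul(9, 2)), 31)) = Mul(Add(M, Add(-12, O)), Add(Add(12, Mul(-3, 4), 18), 31)) = Mul(Add(-12, M, O), Add(Add(12, -12, 18), 31)) = Mul(Add(-12, M, O), Add(18, 31)) = Mul(Add(-12, M, O), 49) = Add(-588, Mul(49, M), Mul(49, O)))
Pow(Add(Mul(Mul(13, Function('Z')(1)), -2), Function('P')(92, -20)), -1) = Pow(Add(Mul(Mul(13, -2), -2), Add(-588, Mul(49, -20), Mul(49, 92))), -1) = Pow(Add(Mul(-26, -2), Add(-588, -980, 4508)), -1) = Pow(Add(52, 2940), -1) = Pow(2992, -1) = Rational(1, 2992)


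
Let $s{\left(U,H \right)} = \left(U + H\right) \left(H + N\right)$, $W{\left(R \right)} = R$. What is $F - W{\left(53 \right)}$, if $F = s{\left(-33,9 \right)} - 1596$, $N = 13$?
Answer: $-2177$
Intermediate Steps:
$s{\left(U,H \right)} = \left(13 + H\right) \left(H + U\right)$ ($s{\left(U,H \right)} = \left(U + H\right) \left(H + 13\right) = \left(H + U\right) \left(13 + H\right) = \left(13 + H\right) \left(H + U\right)$)
$F = -2124$ ($F = \left(9^{2} + 13 \cdot 9 + 13 \left(-33\right) + 9 \left(-33\right)\right) - 1596 = \left(81 + 117 - 429 - 297\right) - 1596 = -528 - 1596 = -2124$)
$F - W{\left(53 \right)} = -2124 - 53 = -2177$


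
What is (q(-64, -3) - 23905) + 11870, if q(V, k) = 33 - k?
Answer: -11999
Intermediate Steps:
(q(-64, -3) - 23905) + 11870 = ((33 - 1*(-3)) - 23905) + 11870 = ((33 + 3) - 23905) + 11870 = (36 - 23905) + 11870 = -23869 + 11870 = -11999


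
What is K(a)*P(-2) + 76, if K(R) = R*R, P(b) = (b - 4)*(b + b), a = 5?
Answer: 676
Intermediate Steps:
P(b) = 2*b*(-4 + b) (P(b) = (-4 + b)*(2*b) = 2*b*(-4 + b))
K(R) = R²
K(a)*P(-2) + 76 = 5²*(2*(-2)*(-4 - 2)) + 76 = 25*(2*(-2)*(-6)) + 76 = 25*24 + 76 = 600 + 76 = 676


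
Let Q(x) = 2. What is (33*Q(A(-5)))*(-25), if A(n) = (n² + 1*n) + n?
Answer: -1650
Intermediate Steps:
A(n) = n² + 2*n (A(n) = (n² + n) + n = (n + n²) + n = n² + 2*n)
(33*Q(A(-5)))*(-25) = (33*2)*(-25) = 66*(-25) = -1650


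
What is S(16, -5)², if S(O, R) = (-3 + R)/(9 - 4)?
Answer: 64/25 ≈ 2.5600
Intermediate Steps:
S(O, R) = -⅗ + R/5 (S(O, R) = (-3 + R)/5 = (-3 + R)*(⅕) = -⅗ + R/5)
S(16, -5)² = (-⅗ + (⅕)*(-5))² = (-⅗ - 1)² = (-8/5)² = 64/25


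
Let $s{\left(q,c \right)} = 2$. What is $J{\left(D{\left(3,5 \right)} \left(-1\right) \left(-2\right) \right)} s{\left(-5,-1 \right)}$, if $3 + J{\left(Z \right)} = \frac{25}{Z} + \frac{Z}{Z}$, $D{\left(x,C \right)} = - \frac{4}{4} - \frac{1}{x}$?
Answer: $- \frac{91}{4} \approx -22.75$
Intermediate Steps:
$D{\left(x,C \right)} = -1 - \frac{1}{x}$ ($D{\left(x,C \right)} = \left(-4\right) \frac{1}{4} - \frac{1}{x} = -1 - \frac{1}{x}$)
$J{\left(Z \right)} = -2 + \frac{25}{Z}$ ($J{\left(Z \right)} = -3 + \left(\frac{25}{Z} + \frac{Z}{Z}\right) = -3 + \left(\frac{25}{Z} + 1\right) = -3 + \left(1 + \frac{25}{Z}\right) = -2 + \frac{25}{Z}$)
$J{\left(D{\left(3,5 \right)} \left(-1\right) \left(-2\right) \right)} s{\left(-5,-1 \right)} = \left(-2 + \frac{25}{\frac{-1 - 3}{3} \left(-1\right) \left(-2\right)}\right) 2 = \left(-2 + \frac{25}{\frac{1}{3} \left(-4\right) \left(-1\right) \left(-2\right)}\right) 2 = \left(-2 + \frac{25}{\left(- \frac{4}{3}\right) \left(-1\right) \left(-2\right)}\right) 2 = \left(-2 + \frac{25}{\frac{4}{3} \left(-2\right)}\right) 2 = \left(-2 + \frac{25}{- \frac{8}{3}}\right) 2 = \left(-2 + 25 \left(- \frac{3}{8}\right)\right) 2 = \left(-2 - \frac{75}{8}\right) 2 = \left(- \frac{91}{8}\right) 2 = - \frac{91}{4}$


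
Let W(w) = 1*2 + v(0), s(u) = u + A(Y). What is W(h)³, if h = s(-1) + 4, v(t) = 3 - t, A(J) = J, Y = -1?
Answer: 125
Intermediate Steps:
s(u) = -1 + u (s(u) = u - 1 = -1 + u)
h = 2 (h = (-1 - 1) + 4 = -2 + 4 = 2)
W(w) = 5 (W(w) = 1*2 + (3 - 1*0) = 2 + (3 + 0) = 2 + 3 = 5)
W(h)³ = 5³ = 125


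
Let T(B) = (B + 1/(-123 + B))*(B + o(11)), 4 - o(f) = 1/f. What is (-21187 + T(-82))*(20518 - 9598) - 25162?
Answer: -72817250686/451 ≈ -1.6146e+8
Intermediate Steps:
o(f) = 4 - 1/f
T(B) = (43/11 + B)*(B + 1/(-123 + B)) (T(B) = (B + 1/(-123 + B))*(B + (4 - 1/11)) = (B + 1/(-123 + B))*(B + 43/11) = (B + 1/(-123 + B))*(43/11 + B) = (43/11 + B)*(B + 1/(-123 + B)))
(-21187 + T(-82))*(20518 - 9598) - 25162 = (-21187 + (43 - 5278*(-82) - 1310*(-82)² + 11*(-82)³)/(11*(-123 - 82)))*(20518 - 9598) - 25162 = (-21187 + (1/11)*(43 + 432796 - 1310*6724 + 11*(-551368))/(-205))*10920 - 25162 = (-21187 + (1/11)*(-1/205)*(43 + 432796 - 8808440 - 6065048))*10920 - 25162 = (-21187 + (1/11)*(-1/205)*(-14440649))*10920 - 25162 = (-21187 + 14440649/2255)*10920 - 25162 = -33336036/2255*10920 - 25162 = -72805902624/451 - 25162 = -72817250686/451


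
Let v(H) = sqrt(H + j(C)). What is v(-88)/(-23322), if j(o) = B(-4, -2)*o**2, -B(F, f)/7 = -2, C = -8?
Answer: -sqrt(202)/11661 ≈ -0.0012188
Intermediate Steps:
B(F, f) = 14 (B(F, f) = -7*(-2) = 14)
j(o) = 14*o**2
v(H) = sqrt(896 + H) (v(H) = sqrt(H + 14*(-8)**2) = sqrt(H + 14*64) = sqrt(H + 896) = sqrt(896 + H))
v(-88)/(-23322) = sqrt(896 - 88)/(-23322) = sqrt(808)*(-1/23322) = (2*sqrt(202))*(-1/23322) = -sqrt(202)/11661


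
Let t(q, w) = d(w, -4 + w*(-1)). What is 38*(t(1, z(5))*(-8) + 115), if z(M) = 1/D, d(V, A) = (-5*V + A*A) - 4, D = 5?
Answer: 13186/25 ≈ 527.44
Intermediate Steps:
d(V, A) = -4 + A² - 5*V (d(V, A) = (-5*V + A²) - 4 = (A² - 5*V) - 4 = -4 + A² - 5*V)
z(M) = ⅕ (z(M) = 1/5 = ⅕)
t(q, w) = -4 + (-4 - w)² - 5*w (t(q, w) = -4 + (-4 + w*(-1))² - 5*w = -4 + (-4 - w)² - 5*w)
38*(t(1, z(5))*(-8) + 115) = 38*((12 + (⅕)² + 3*(⅕))*(-8) + 115) = 38*((12 + 1/25 + ⅗)*(-8) + 115) = 38*((316/25)*(-8) + 115) = 38*(-2528/25 + 115) = 38*(347/25) = 13186/25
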